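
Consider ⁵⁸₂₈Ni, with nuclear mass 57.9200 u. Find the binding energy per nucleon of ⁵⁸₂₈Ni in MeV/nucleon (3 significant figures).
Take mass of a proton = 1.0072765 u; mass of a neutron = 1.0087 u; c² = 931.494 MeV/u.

With 28 protons and 30 neutrons (A = 58):
Total constituent mass: 28 × 1.0072765 + 30 × 1.0087 = 58.4647420 u
The mass defect is 58.4647420 − 57.9200 = 0.5447420 u.
Binding energy = Δm·c² = 0.5447420 × 931.494 MeV/u = 507.424 MeV
BE/A = 507.424 MeV / 58 = 8.749 MeV/nucleon

8.75 MeV/nucleon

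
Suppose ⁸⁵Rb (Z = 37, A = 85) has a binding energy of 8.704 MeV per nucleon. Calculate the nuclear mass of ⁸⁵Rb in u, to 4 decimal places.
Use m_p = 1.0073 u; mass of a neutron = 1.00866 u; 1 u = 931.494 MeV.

84.8915 u

Total binding energy = 85 × 8.704 = 739.840 MeV
Mass defect = 739.840 MeV / (931.494 MeV/u) = 0.794251 u
Constituent mass = 37(1.0073) + 48(1.00866) = 85.68578 u
Nuclear mass = 85.68578 − 0.794251 = 84.891529 u ≈ 84.8915 u (to 4 decimal places)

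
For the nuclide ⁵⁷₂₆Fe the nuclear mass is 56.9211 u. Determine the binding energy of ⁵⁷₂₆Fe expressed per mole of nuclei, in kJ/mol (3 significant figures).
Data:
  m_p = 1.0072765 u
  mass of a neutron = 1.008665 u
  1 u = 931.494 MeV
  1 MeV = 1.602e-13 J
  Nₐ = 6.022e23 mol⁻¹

4.82e+10 kJ/mol

Mass of separated nucleons = 26(1.0072765) + 31(1.008665) = 26.1891890 + 31.268615 = 57.4578040 u
Mass defect Δm = 57.4578040 − 56.9211 = 0.5367040 u
E_B = 0.5367040 × 931.494 = 499.937 MeV
Per nucleus in joules: 499.937 MeV × 1.602e-13 J/MeV = 8.0090e-11 J
Per mole: 8.0090e-11 J × 6.022e23 mol⁻¹ = 4.8230e+13 J/mol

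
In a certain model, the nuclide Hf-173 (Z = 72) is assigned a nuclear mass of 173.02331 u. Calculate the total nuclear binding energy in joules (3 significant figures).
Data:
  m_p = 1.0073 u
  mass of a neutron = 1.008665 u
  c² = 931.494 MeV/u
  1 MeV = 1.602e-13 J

2.06e-10 J

The nucleus contains 72 protons and 173 − 72 = 101 neutrons.
Σm = 72·m_p + 101·m_n = 72.5256 + 101.875165 = 174.400765 u
Mass defect Δm = 174.400765 − 173.02331 = 1.377455 u
Binding energy = Δm·c² = 1.377455 × 931.494 MeV/u = 1283.09 MeV
In joules: 1283.09 MeV × 1.602e-13 J/MeV = 2.0555e-10 J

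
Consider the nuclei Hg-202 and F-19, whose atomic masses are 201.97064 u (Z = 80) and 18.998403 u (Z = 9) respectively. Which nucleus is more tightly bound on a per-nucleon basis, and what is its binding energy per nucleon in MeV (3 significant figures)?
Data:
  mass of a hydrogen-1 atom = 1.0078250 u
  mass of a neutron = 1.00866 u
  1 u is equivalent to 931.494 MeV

Hg-202: Σm = 80(1.0078250) + 122(1.00866) = 203.6825200 u; Δm = 1.7118800 u; E_B = 1594.6 MeV; E_B/A = 7.894 MeV
F-19: Σm = 9(1.0078250) + 10(1.00866) = 19.1570250 u; Δm = 0.1586220 u; E_B = 147.76 MeV; E_B/A = 7.777 MeV
Hg-202 has the higher binding energy per nucleon, so it is the more tightly bound nucleus.

Hg-202; 7.89 MeV/nucleon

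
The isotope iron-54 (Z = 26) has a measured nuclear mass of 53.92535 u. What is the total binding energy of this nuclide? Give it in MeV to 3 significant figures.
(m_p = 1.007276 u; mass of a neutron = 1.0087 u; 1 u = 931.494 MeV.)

473 MeV

Σm = 26·m_p + 28·m_n = 26.189176 + 28.2436 = 54.432776 u
Mass defect Δm = 54.432776 − 53.92535 = 0.507426 u
Converting to energy: 0.507426 u × 931.494 MeV/u = 472.664 MeV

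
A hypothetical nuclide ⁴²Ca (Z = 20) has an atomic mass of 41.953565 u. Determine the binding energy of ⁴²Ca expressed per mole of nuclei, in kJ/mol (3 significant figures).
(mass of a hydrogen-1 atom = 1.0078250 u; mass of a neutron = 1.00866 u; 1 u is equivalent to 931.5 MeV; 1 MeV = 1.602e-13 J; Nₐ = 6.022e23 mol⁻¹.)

Z = 20, so N = A − Z = 42 − 20 = 22.
Mass of separated nucleons = 20(1.0078250) + 22(1.00866) = 20.1565000 + 22.19052 = 42.3470200 u
Δm = 42.3470200 − 41.953565 = 0.3934550 u
E_B = 0.3934550 × 931.5 = 366.503 MeV
Per nucleus in joules: 366.503 MeV × 1.602e-13 J/MeV = 5.8714e-11 J
Per mole: 5.8714e-11 J × 6.022e23 mol⁻¹ = 3.5358e+13 J/mol

3.54e+10 kJ/mol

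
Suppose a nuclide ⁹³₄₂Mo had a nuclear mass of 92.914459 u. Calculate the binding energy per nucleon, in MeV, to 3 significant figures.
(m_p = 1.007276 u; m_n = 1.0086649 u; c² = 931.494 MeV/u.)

Σm = 42·m_p + 51·m_n = 42.305592 + 51.4419099 = 93.7475019 u
The mass defect is 93.7475019 − 92.914459 = 0.8330429 u.
E_B = 0.8330429 × 931.494 = 775.974 MeV
Dividing by A = 93 gives 8.344 MeV per nucleon.

8.34 MeV/nucleon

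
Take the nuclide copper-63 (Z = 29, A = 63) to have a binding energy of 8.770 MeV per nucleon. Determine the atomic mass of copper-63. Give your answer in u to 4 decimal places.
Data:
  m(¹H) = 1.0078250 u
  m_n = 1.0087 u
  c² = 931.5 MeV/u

Total binding energy = 63 × 8.770 = 552.510 MeV
Mass defect = 552.510 MeV / (931.5 MeV/u) = 0.593140 u
Constituent mass = 29(1.0078250) + 34(1.0087) = 63.5227250 u
Atomic mass = 63.5227250 − 0.593140 = 62.9295850 u ≈ 62.9296 u (to 4 decimal places)

62.9296 u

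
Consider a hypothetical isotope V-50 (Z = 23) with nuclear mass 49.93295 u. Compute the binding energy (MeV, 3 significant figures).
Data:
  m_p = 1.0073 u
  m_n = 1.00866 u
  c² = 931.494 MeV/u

437 MeV

Σm = 23·m_p + 27·m_n = 23.1679 + 27.23382 = 50.40172 u
Mass defect Δm = 50.40172 − 49.93295 = 0.46877 u
Binding energy = Δm·c² = 0.46877 × 931.494 MeV/u = 436.656 MeV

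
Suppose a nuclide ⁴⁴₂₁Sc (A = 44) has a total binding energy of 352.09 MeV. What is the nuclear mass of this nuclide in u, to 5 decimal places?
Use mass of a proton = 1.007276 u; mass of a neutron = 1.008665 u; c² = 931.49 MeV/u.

43.97411 u

Mass defect = 352.09 MeV / (931.49 MeV/u) = 0.3779858 u
Constituent mass = 21(1.007276) + 23(1.008665) = 44.352091 u
Nuclear mass = 44.352091 − 0.3779858 = 43.9741052 u ≈ 43.97411 u (to 5 decimal places)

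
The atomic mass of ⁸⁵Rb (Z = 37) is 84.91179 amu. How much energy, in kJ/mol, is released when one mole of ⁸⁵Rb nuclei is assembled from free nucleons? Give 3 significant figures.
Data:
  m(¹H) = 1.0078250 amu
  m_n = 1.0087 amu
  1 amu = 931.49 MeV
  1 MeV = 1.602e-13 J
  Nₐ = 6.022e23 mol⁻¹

With 37 protons and 48 neutrons (A = 85):
Mass of separated nucleons = 37(1.0078250) + 48(1.0087) = 37.2895250 + 48.4176 = 85.7071250 amu
Δm = 85.7071250 − 84.91179 = 0.7953350 amu
Binding energy = Δm·c² = 0.7953350 × 931.49 MeV/amu = 740.847 MeV
Per nucleus in joules: 740.847 MeV × 1.602e-13 J/MeV = 1.1868e-10 J
Per mole: 1.1868e-10 J × 6.022e23 mol⁻¹ = 7.1469e+13 J/mol

7.15e+10 kJ/mol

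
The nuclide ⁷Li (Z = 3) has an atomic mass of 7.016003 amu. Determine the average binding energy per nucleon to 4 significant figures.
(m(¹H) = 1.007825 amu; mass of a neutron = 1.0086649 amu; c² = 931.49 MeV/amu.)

5.606 MeV/nucleon

Σm = 3·m(¹H) + 4·m_n = 3.023475 + 4.0346596 = 7.0581346 amu
Δm = 7.0581346 − 7.016003 = 0.0421316 amu
Converting to energy: 0.0421316 amu × 931.49 MeV/amu = 39.2452 MeV
Per nucleon: 39.2452 / 7 = 5.606 MeV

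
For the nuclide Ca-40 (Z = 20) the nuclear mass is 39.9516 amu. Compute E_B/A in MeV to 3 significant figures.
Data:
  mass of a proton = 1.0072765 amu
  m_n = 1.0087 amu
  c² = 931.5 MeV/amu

8.57 MeV/nucleon

Z = 20, so N = A − Z = 40 − 20 = 20.
Mass of separated nucleons = 20(1.0072765) + 20(1.0087) = 20.1455300 + 20.1740 = 40.3195300 amu
The mass defect is 40.3195300 − 39.9516 = 0.3679300 amu.
Converting to energy: 0.3679300 amu × 931.5 MeV/amu = 342.727 MeV
BE/A = 342.727 MeV / 40 = 8.568 MeV/nucleon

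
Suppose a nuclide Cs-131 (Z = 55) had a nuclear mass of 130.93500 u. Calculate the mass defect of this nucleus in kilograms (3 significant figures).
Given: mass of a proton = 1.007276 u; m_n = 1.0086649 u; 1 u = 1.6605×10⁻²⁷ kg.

1.87e-27 kg

Σm = 55·m_p + 76·m_n = 55.400180 + 76.6585324 = 132.0587124 u
Δm = 132.0587124 − 130.93500 = 1.1237124 u
In SI units: 1.1237124 u × 1.6605×10⁻²⁷ kg/u = 1.8659e-27 kg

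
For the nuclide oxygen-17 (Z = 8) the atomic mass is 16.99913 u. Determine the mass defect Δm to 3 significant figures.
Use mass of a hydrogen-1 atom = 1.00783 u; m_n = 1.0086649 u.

0.141 u

Z = 8, so N = A − Z = 17 − 8 = 9.
Σm = 8·m(¹H) + 9·m_n = 8.06264 + 9.0779841 = 17.1406241 u
Δm = 17.1406241 − 16.99913 = 0.1414941 u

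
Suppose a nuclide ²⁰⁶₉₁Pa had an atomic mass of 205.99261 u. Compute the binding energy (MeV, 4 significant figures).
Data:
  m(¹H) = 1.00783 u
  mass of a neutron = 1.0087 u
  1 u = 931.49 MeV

1603 MeV

Z = 91, so N = A − Z = 206 − 91 = 115.
Mass of separated nucleons = 91(1.00783) + 115(1.0087) = 91.71253 + 116.0005 = 207.71303 u
Mass defect Δm = 207.71303 − 205.99261 = 1.72042 u
Binding energy = Δm·c² = 1.72042 × 931.49 MeV/u = 1602.55 MeV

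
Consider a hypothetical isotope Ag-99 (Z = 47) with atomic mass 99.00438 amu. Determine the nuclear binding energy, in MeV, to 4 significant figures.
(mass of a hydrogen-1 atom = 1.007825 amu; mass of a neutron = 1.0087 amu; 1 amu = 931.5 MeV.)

Total constituent mass: 47 × 1.007825 + 52 × 1.0087 = 99.820175 amu
Δm = 99.820175 − 99.00438 = 0.815795 amu
Binding energy = Δm·c² = 0.815795 × 931.5 MeV/amu = 759.913 MeV

759.9 MeV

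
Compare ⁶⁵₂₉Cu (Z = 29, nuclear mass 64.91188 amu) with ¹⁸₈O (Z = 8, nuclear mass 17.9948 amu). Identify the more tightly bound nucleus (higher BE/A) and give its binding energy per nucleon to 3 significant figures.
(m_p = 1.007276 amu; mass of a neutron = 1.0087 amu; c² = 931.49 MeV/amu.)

⁶⁵₂₉Cu: Σm = 29(1.007276) + 36(1.0087) = 65.524204 amu; Δm = 0.612324 amu; E_B = 570.374 MeV; E_B/A = 8.77498 MeV
¹⁸₈O: Σm = 8(1.007276) + 10(1.0087) = 18.145208 amu; Δm = 0.150408 amu; E_B = 140.104 MeV; E_B/A = 7.784 MeV
⁶⁵₂₉Cu has the higher binding energy per nucleon, so it is the more tightly bound nucleus.

⁶⁵₂₉Cu; 8.77 MeV/nucleon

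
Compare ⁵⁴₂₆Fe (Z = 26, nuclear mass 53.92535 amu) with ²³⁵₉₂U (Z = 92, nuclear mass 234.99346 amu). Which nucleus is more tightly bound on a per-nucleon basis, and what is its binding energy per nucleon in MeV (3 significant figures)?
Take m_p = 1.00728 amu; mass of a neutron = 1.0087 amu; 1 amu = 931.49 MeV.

⁵⁴₂₆Fe: Σm = 26(1.00728) + 28(1.0087) = 54.43288 amu; Δm = 0.50753 amu; E_B = 472.76 MeV; E_B/A = 8.7548 MeV
²³⁵₉₂U: Σm = 92(1.00728) + 143(1.0087) = 236.91386 amu; Δm = 1.92040 amu; E_B = 1788.8 MeV; E_B/A = 7.612 MeV
⁵⁴₂₆Fe has the higher binding energy per nucleon, so it is the more tightly bound nucleus.

⁵⁴₂₆Fe; 8.75 MeV/nucleon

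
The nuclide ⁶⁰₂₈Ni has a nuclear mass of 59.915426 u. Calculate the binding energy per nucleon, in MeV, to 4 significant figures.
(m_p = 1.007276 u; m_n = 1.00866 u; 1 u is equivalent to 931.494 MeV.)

8.778 MeV/nucleon

Total constituent mass: 28 × 1.007276 + 32 × 1.00866 = 60.480848 u
Mass defect Δm = 60.480848 − 59.915426 = 0.565422 u
E_B = 0.565422 × 931.494 = 526.687 MeV
BE/A = 526.687 MeV / 60 = 8.778 MeV/nucleon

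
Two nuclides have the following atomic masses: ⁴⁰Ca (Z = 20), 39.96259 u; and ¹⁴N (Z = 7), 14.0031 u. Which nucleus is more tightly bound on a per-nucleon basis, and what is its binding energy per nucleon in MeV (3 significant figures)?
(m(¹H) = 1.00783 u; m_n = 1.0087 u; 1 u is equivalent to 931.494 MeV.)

⁴⁰Ca: Σm = 20(1.00783) + 20(1.0087) = 40.33060 u; Δm = 0.36801 u; E_B = 342.80 MeV; E_B/A = 8.570 MeV
¹⁴N: Σm = 7(1.00783) + 7(1.0087) = 14.11571 u; Δm = 0.11261 u; E_B = 104.90 MeV; E_B/A = 7.493 MeV
⁴⁰Ca has the higher binding energy per nucleon, so it is the more tightly bound nucleus.

⁴⁰Ca; 8.57 MeV/nucleon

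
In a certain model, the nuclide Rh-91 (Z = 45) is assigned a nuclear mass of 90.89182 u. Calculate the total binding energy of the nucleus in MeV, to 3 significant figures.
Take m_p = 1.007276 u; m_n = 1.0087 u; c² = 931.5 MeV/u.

The nucleus contains 45 protons and 91 − 45 = 46 neutrons.
Total constituent mass: 45 × 1.007276 + 46 × 1.0087 = 91.727620 u
Δm = 91.727620 − 90.89182 = 0.835800 u
E_B = 0.835800 × 931.5 = 778.548 MeV

779 MeV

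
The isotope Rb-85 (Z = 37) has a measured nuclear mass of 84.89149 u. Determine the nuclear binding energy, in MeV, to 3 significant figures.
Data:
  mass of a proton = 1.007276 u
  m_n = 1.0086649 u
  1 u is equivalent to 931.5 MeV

739 MeV

Total constituent mass: 37 × 1.007276 + 48 × 1.0086649 = 85.6851272 u
Δm = 85.6851272 − 84.89149 = 0.7936372 u
E_B = 0.7936372 × 931.5 = 739.273 MeV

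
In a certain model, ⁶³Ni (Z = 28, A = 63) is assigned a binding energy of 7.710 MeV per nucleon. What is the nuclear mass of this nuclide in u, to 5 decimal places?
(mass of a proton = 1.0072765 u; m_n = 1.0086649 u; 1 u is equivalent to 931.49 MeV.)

62.98556 u

Total binding energy = 63 × 7.710 = 485.730 MeV
Mass defect = 485.730 MeV / (931.49 MeV/u) = 0.5214549 u
Constituent mass = 28(1.0072765) + 35(1.0086649) = 63.5070135 u
Nuclear mass = 63.5070135 − 0.5214549 = 62.9855586 u ≈ 62.98556 u (to 5 decimal places)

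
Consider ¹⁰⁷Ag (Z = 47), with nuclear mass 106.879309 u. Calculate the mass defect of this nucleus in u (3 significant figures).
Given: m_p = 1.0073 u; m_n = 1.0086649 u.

The nucleus contains 47 protons and 107 − 47 = 60 neutrons.
Mass of separated nucleons = 47(1.0073) + 60(1.0086649) = 47.3431 + 60.5198940 = 107.8629940 u
The mass defect is 107.8629940 − 106.879309 = 0.9836850 u.

0.984 u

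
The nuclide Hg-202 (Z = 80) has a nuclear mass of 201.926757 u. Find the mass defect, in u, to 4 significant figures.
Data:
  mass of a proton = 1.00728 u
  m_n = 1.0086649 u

Mass of separated nucleons = 80(1.00728) + 122(1.0086649) = 80.58240 + 123.0571178 = 203.6395178 u
Δm = 203.6395178 − 201.926757 = 1.7127608 u

1.713 u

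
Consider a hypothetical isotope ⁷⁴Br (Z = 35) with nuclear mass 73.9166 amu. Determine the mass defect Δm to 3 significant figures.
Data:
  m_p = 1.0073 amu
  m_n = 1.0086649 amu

With 35 protons and 39 neutrons (A = 74):
Total constituent mass: 35 × 1.0073 + 39 × 1.0086649 = 74.5934311 amu
The mass defect is 74.5934311 − 73.9166 = 0.6768311 amu.

0.677 amu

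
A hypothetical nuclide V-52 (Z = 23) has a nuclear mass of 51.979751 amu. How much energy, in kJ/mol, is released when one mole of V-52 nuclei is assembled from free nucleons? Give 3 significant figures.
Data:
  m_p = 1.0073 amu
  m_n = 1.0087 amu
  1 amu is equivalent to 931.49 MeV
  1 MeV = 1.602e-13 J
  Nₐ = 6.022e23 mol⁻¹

Σm = 23·m_p + 29·m_n = 23.1679 + 29.2523 = 52.4202 amu
Mass defect Δm = 52.4202 − 51.979751 = 0.440449 amu
Binding energy = Δm·c² = 0.440449 × 931.49 MeV/amu = 410.274 MeV
Per nucleus in joules: 410.274 MeV × 1.602e-13 J/MeV = 6.5726e-11 J
Per mole: 6.5726e-11 J × 6.022e23 mol⁻¹ = 3.9580e+13 J/mol

3.96e+10 kJ/mol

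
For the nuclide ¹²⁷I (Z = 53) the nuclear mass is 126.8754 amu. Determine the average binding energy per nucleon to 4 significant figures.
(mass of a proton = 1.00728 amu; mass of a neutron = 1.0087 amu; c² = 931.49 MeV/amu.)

8.466 MeV/nucleon

The nucleus contains 53 protons and 127 − 53 = 74 neutrons.
Mass of separated nucleons = 53(1.00728) + 74(1.0087) = 53.38584 + 74.6438 = 128.02964 amu
Mass defect Δm = 128.02964 − 126.8754 = 1.15424 amu
E_B = 1.15424 × 931.49 = 1075.16 MeV
Per nucleon: 1075.16 / 127 = 8.466 MeV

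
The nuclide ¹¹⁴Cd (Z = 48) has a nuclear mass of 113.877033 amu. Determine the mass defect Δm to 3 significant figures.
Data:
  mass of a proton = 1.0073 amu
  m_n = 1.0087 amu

The nucleus contains 48 protons and 114 − 48 = 66 neutrons.
Mass of separated nucleons = 48(1.0073) + 66(1.0087) = 48.3504 + 66.5742 = 114.9246 amu
The mass defect is 114.9246 − 113.877033 = 1.047567 amu.

1.05 amu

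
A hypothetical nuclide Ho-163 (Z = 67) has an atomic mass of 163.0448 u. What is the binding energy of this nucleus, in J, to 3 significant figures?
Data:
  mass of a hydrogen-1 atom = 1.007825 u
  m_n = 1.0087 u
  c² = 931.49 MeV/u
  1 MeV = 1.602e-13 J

Total constituent mass: 67 × 1.007825 + 96 × 1.0087 = 164.359475 u
Δm = 164.359475 − 163.0448 = 1.314675 u
Converting to energy: 1.314675 u × 931.49 MeV/u = 1224.61 MeV
In joules: 1224.61 MeV × 1.602e-13 J/MeV = 1.9618e-10 J

1.96e-10 J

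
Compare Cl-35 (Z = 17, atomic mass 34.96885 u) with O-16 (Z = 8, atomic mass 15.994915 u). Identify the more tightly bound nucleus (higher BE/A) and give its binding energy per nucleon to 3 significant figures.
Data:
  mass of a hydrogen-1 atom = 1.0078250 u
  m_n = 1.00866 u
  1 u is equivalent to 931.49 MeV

Cl-35; 8.52 MeV/nucleon

Cl-35: Σm = 17(1.0078250) + 18(1.00866) = 35.2889050 u; Δm = 0.3200550 u; E_B = 298.13 MeV; E_B/A = 8.518 MeV
O-16: Σm = 8(1.0078250) + 8(1.00866) = 16.1318800 u; Δm = 0.1369650 u; E_B = 127.58 MeV; E_B/A = 7.974 MeV
Cl-35 has the higher binding energy per nucleon, so it is the more tightly bound nucleus.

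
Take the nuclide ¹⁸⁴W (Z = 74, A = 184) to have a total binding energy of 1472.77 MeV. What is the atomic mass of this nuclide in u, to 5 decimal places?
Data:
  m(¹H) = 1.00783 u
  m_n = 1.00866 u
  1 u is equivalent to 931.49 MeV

183.95093 u

Mass defect = 1472.77 MeV / (931.49 MeV/u) = 1.5810905 u
Constituent mass = 74(1.00783) + 110(1.00866) = 185.53202 u
Atomic mass = 185.53202 − 1.5810905 = 183.9509295 u ≈ 183.95093 u (to 5 decimal places)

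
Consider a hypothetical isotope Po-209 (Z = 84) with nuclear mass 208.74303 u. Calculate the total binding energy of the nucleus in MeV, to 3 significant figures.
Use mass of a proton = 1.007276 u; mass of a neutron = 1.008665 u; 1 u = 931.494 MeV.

Z = 84, so N = A − Z = 209 − 84 = 125.
Total constituent mass: 84 × 1.007276 + 125 × 1.008665 = 210.694309 u
The mass defect is 210.694309 − 208.74303 = 1.951279 u.
E_B = 1.951279 × 931.494 = 1817.60 MeV

1820 MeV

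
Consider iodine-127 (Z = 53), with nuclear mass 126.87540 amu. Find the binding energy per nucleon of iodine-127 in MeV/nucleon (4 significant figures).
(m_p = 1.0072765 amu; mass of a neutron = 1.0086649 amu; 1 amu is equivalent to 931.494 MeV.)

8.445 MeV/nucleon

Z = 53, so N = A − Z = 127 − 53 = 74.
Total constituent mass: 53 × 1.0072765 + 74 × 1.0086649 = 128.0268571 amu
The mass defect is 128.0268571 − 126.87540 = 1.1514571 amu.
E_B = 1.1514571 × 931.494 = 1072.575 MeV
Dividing by A = 127 gives 8.445 MeV per nucleon.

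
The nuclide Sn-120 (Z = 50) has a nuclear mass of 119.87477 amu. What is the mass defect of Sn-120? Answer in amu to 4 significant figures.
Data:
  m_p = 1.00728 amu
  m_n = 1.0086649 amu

1.096 amu

The nucleus contains 50 protons and 120 − 50 = 70 neutrons.
Total constituent mass: 50 × 1.00728 + 70 × 1.0086649 = 120.9705430 amu
Δm = 120.9705430 − 119.87477 = 1.0957730 amu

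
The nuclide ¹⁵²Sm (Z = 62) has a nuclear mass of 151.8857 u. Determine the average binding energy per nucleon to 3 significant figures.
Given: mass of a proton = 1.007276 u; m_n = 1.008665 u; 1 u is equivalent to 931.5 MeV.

8.24 MeV/nucleon

Z = 62, so N = A − Z = 152 − 62 = 90.
Σm = 62·m_p + 90·m_n = 62.451112 + 90.779850 = 153.230962 u
Mass defect Δm = 153.230962 − 151.8857 = 1.345262 u
Binding energy = Δm·c² = 1.345262 × 931.5 MeV/u = 1253.11 MeV
BE/A = 1253.11 MeV / 152 = 8.244 MeV/nucleon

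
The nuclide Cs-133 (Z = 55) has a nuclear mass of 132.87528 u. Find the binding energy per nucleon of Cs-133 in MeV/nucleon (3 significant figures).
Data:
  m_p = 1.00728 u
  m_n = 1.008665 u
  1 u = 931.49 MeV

8.41 MeV/nucleon

Mass of separated nucleons = 55(1.00728) + 78(1.008665) = 55.40040 + 78.675870 = 134.076270 u
Mass defect Δm = 134.076270 − 132.87528 = 1.200990 u
Converting to energy: 1.200990 u × 931.49 MeV/u = 1118.71 MeV
Dividing by A = 133 gives 8.411 MeV per nucleon.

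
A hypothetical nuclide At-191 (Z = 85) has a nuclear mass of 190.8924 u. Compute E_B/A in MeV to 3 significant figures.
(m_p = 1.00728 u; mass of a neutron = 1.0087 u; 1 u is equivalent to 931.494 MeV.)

8.04 MeV/nucleon

Z = 85, so N = A − Z = 191 − 85 = 106.
Mass of separated nucleons = 85(1.00728) + 106(1.0087) = 85.61880 + 106.9222 = 192.54100 u
The mass defect is 192.54100 − 190.8924 = 1.64860 u.
Binding energy = Δm·c² = 1.64860 × 931.494 MeV/u = 1535.66 MeV
Dividing by A = 191 gives 8.040 MeV per nucleon.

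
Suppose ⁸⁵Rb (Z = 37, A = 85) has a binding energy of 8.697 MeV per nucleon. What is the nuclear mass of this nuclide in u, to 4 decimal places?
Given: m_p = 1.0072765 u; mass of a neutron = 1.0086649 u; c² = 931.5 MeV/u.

84.8915 u

Total binding energy = 85 × 8.697 = 739.245 MeV
Mass defect = 739.245 MeV / (931.5 MeV/u) = 0.793607 u
Constituent mass = 37(1.0072765) + 48(1.0086649) = 85.6851457 u
Nuclear mass = 85.6851457 − 0.793607 = 84.8915387 u ≈ 84.8915 u (to 4 decimal places)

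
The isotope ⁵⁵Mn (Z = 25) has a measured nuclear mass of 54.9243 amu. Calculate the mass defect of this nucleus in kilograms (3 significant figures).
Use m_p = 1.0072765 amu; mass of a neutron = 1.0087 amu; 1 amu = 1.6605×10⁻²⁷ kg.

Σm = 25·m_p + 30·m_n = 25.1819125 + 30.2610 = 55.4429125 amu
Mass defect Δm = 55.4429125 − 54.9243 = 0.5186125 amu
In SI units: 0.5186125 amu × 1.6605×10⁻²⁷ kg/amu = 8.6116e-28 kg

8.61e-28 kg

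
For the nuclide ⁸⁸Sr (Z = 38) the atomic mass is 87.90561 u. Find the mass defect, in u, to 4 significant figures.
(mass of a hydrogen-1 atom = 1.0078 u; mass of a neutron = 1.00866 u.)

0.8238 u

Σm = 38·m(¹H) + 50·m_n = 38.2964 + 50.43300 = 88.72940 u
Δm = 88.72940 − 87.90561 = 0.82379 u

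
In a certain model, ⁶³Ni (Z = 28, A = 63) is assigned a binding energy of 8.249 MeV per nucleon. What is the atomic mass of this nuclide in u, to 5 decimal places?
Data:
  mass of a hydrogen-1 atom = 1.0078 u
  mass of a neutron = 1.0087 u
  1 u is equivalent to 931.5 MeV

62.96500 u

Total binding energy = 63 × 8.249 = 519.687 MeV
Mass defect = 519.687 MeV / (931.5 MeV/u) = 0.5579034 u
Constituent mass = 28(1.0078) + 35(1.0087) = 63.5229 u
Atomic mass = 63.5229 − 0.5579034 = 62.9649966 u ≈ 62.96500 u (to 5 decimal places)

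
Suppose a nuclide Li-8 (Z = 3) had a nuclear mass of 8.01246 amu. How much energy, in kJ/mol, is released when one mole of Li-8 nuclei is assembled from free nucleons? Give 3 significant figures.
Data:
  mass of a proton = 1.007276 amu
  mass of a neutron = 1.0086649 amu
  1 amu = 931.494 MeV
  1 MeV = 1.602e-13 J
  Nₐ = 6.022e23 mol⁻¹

Z = 3, so N = A − Z = 8 − 3 = 5.
Mass of separated nucleons = 3(1.007276) + 5(1.0086649) = 3.021828 + 5.0433245 = 8.0651525 amu
The mass defect is 8.0651525 − 8.01246 = 0.0526925 amu.
Binding energy = Δm·c² = 0.0526925 × 931.494 MeV/amu = 49.0827 MeV
Per nucleus in joules: 49.0827 MeV × 1.602e-13 J/MeV = 7.8630e-12 J
Per mole: 7.8630e-12 J × 6.022e23 mol⁻¹ = 4.7351e+12 J/mol

4.74e+09 kJ/mol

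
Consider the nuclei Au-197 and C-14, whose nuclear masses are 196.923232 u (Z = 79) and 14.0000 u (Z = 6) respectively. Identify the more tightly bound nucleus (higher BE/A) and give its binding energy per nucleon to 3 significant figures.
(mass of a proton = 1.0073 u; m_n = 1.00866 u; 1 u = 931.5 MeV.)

Au-197; 7.92 MeV/nucleon

Au-197: Σm = 79(1.0073) + 118(1.00866) = 198.59858 u; Δm = 1.675348 u; E_B = 1560.6 MeV; E_B/A = 7.922 MeV
C-14: Σm = 6(1.0073) + 8(1.00866) = 14.11308 u; Δm = 0.11308 u; E_B = 105.33 MeV; E_B/A = 7.524 MeV
Au-197 has the higher binding energy per nucleon, so it is the more tightly bound nucleus.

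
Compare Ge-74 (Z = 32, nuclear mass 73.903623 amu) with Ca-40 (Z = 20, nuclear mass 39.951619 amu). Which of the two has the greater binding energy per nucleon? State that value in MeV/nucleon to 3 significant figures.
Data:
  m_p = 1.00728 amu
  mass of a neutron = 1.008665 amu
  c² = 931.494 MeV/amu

Ge-74; 8.73 MeV/nucleon

Ge-74: Σm = 32(1.00728) + 42(1.008665) = 74.596890 amu; Δm = 0.693267 amu; E_B = 645.77 MeV; E_B/A = 8.727 MeV
Ca-40: Σm = 20(1.00728) + 20(1.008665) = 40.318900 amu; Δm = 0.367281 amu; E_B = 342.12 MeV; E_B/A = 8.553 MeV
Ge-74 has the higher binding energy per nucleon, so it is the more tightly bound nucleus.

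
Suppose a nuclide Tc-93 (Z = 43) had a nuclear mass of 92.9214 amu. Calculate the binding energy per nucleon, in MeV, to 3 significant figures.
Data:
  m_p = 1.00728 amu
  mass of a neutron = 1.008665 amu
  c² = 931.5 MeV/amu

8.26 MeV/nucleon

With 43 protons and 50 neutrons (A = 93):
Total constituent mass: 43 × 1.00728 + 50 × 1.008665 = 93.746290 amu
Mass defect Δm = 93.746290 − 92.9214 = 0.824890 amu
Converting to energy: 0.824890 amu × 931.5 MeV/amu = 768.385 MeV
Per nucleon: 768.385 / 93 = 8.262 MeV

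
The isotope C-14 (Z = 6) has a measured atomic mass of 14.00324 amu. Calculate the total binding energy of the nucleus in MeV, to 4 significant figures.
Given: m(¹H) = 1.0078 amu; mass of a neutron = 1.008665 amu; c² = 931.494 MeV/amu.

105.1 MeV

The nucleus contains 6 protons and 14 − 6 = 8 neutrons.
Mass of separated nucleons = 6(1.0078) + 8(1.008665) = 6.0468 + 8.069320 = 14.116120 amu
The mass defect is 14.116120 − 14.00324 = 0.112880 amu.
E_B = 0.112880 × 931.494 = 105.147 MeV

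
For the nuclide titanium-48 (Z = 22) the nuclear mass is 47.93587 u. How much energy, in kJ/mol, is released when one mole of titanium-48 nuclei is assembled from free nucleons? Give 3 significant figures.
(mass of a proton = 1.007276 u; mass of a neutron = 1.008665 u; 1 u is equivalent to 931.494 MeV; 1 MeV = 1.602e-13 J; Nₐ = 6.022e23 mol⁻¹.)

4.04e+10 kJ/mol

Σm = 22·m_p + 26·m_n = 22.160072 + 26.225290 = 48.385362 u
Δm = 48.385362 − 47.93587 = 0.449492 u
Converting to energy: 0.449492 u × 931.494 MeV/u = 418.699 MeV
Per nucleus in joules: 418.699 MeV × 1.602e-13 J/MeV = 6.7076e-11 J
Per mole: 6.7076e-11 J × 6.022e23 mol⁻¹ = 4.0393e+13 J/mol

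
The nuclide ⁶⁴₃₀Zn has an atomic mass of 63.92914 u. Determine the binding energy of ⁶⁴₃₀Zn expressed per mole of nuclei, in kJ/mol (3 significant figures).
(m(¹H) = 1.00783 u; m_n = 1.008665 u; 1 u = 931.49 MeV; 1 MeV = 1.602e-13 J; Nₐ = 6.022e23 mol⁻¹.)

5.40e+10 kJ/mol

With 30 protons and 34 neutrons (A = 64):
Mass of separated nucleons = 30(1.00783) + 34(1.008665) = 30.23490 + 34.294610 = 64.529510 u
Δm = 64.529510 − 63.92914 = 0.600370 u
Converting to energy: 0.600370 u × 931.49 MeV/u = 559.239 MeV
Per nucleus in joules: 559.239 MeV × 1.602e-13 J/MeV = 8.9590e-11 J
Per mole: 8.9590e-11 J × 6.022e23 mol⁻¹ = 5.3951e+13 J/mol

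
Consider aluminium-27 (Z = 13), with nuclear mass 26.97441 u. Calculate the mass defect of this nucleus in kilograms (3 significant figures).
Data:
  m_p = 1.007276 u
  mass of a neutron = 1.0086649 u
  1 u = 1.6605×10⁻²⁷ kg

4.01e-28 kg

The nucleus contains 13 protons and 27 − 13 = 14 neutrons.
Mass of separated nucleons = 13(1.007276) + 14(1.0086649) = 13.094588 + 14.1213086 = 27.2158966 u
The mass defect is 27.2158966 − 26.97441 = 0.2414866 u.
In SI units: 0.2414866 u × 1.6605×10⁻²⁷ kg/u = 4.0099e-28 kg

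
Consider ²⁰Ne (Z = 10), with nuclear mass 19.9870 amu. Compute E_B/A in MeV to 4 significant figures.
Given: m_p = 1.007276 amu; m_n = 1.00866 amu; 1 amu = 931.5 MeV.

Mass of separated nucleons = 10(1.007276) + 10(1.00866) = 10.072760 + 10.08660 = 20.159360 amu
The mass defect is 20.159360 − 19.9870 = 0.172360 amu.
Binding energy = Δm·c² = 0.172360 × 931.5 MeV/amu = 160.553 MeV
BE/A = 160.553 MeV / 20 = 8.028 MeV/nucleon

8.028 MeV/nucleon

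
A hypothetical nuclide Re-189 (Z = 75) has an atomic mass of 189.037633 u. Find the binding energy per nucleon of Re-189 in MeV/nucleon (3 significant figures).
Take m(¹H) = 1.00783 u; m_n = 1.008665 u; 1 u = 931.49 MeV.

7.58 MeV/nucleon

Total constituent mass: 75 × 1.00783 + 114 × 1.008665 = 190.575060 u
The mass defect is 190.575060 − 189.037633 = 1.537427 u.
E_B = 1.537427 × 931.49 = 1432.10 MeV
BE/A = 1432.10 MeV / 189 = 7.577 MeV/nucleon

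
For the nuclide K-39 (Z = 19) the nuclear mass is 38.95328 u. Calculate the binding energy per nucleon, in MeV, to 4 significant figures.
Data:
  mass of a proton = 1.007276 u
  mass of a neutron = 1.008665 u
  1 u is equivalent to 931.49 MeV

Total constituent mass: 19 × 1.007276 + 20 × 1.008665 = 39.311544 u
Δm = 39.311544 − 38.95328 = 0.358264 u
Binding energy = Δm·c² = 0.358264 × 931.49 MeV/u = 333.719 MeV
Per nucleon: 333.719 / 39 = 8.557 MeV

8.557 MeV/nucleon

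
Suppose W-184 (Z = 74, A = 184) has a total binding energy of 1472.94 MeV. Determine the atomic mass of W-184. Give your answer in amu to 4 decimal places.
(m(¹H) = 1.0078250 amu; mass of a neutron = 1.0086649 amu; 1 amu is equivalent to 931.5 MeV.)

183.9509 amu

Mass defect = 1472.94 MeV / (931.5 MeV/amu) = 1.581256 amu
Constituent mass = 74(1.0078250) + 110(1.0086649) = 185.5321890 amu
Atomic mass = 185.5321890 − 1.581256 = 183.9509330 amu ≈ 183.9509 amu (to 4 decimal places)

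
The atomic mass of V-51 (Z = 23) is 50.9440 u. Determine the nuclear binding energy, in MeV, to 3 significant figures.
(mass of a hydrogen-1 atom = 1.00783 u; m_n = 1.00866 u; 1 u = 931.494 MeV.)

446 MeV

Z = 23, so N = A − Z = 51 − 23 = 28.
Mass of separated nucleons = 23(1.00783) + 28(1.00866) = 23.18009 + 28.24248 = 51.42257 u
The mass defect is 51.42257 − 50.9440 = 0.47857 u.
E_B = 0.47857 × 931.494 = 445.785 MeV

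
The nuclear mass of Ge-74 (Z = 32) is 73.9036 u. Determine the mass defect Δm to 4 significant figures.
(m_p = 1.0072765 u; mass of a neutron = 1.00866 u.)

0.6930 u

Total constituent mass: 32 × 1.0072765 + 42 × 1.00866 = 74.5965680 u
Δm = 74.5965680 − 73.9036 = 0.6929680 u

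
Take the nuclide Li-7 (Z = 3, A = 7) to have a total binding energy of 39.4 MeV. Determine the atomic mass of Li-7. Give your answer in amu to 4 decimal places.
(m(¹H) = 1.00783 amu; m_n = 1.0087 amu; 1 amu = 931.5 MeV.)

7.0160 amu

Mass defect = 39.4 MeV / (931.5 MeV/amu) = 0.042297 amu
Constituent mass = 3(1.00783) + 4(1.0087) = 7.05829 amu
Atomic mass = 7.05829 − 0.042297 = 7.015993 amu ≈ 7.0160 amu (to 4 decimal places)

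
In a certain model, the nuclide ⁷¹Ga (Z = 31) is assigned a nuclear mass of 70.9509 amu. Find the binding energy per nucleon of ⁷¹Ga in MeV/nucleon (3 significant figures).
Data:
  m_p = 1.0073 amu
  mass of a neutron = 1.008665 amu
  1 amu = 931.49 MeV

8.16 MeV/nucleon

Mass of separated nucleons = 31(1.0073) + 40(1.008665) = 31.2263 + 40.346600 = 71.572900 amu
The mass defect is 71.572900 − 70.9509 = 0.622000 amu.
Binding energy = Δm·c² = 0.622000 × 931.49 MeV/amu = 579.387 MeV
BE/A = 579.387 MeV / 71 = 8.160 MeV/nucleon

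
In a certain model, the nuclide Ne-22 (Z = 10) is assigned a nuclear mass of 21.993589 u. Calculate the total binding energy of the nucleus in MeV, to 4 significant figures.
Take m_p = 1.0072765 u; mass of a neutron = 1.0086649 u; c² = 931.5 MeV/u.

170.6 MeV

The nucleus contains 10 protons and 22 − 10 = 12 neutrons.
Σm = 10·m_p + 12·m_n = 10.0727650 + 12.1039788 = 22.1767438 u
Δm = 22.1767438 − 21.993589 = 0.1831548 u
Binding energy = Δm·c² = 0.1831548 × 931.5 MeV/u = 170.609 MeV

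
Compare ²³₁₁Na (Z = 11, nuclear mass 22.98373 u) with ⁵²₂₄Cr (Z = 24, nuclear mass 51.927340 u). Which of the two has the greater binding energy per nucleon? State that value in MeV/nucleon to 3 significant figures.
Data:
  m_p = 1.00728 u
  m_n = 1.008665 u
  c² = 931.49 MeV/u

²³₁₁Na: Σm = 11(1.00728) + 12(1.008665) = 23.184060 u; Δm = 0.200330 u; E_B = 186.61 MeV; E_B/A = 8.113 MeV
⁵²₂₄Cr: Σm = 24(1.00728) + 28(1.008665) = 52.417340 u; Δm = 0.490000 u; E_B = 456.43 MeV; E_B/A = 8.778 MeV
⁵²₂₄Cr has the higher binding energy per nucleon, so it is the more tightly bound nucleus.

⁵²₂₄Cr; 8.78 MeV/nucleon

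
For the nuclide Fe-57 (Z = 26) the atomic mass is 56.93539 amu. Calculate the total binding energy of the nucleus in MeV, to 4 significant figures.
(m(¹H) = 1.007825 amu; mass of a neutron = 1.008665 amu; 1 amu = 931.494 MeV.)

Mass of separated nucleons = 26(1.007825) + 31(1.008665) = 26.203450 + 31.268615 = 57.472065 amu
Δm = 57.472065 − 56.93539 = 0.536675 amu
Converting to energy: 0.536675 amu × 931.494 MeV/amu = 499.910 MeV

499.9 MeV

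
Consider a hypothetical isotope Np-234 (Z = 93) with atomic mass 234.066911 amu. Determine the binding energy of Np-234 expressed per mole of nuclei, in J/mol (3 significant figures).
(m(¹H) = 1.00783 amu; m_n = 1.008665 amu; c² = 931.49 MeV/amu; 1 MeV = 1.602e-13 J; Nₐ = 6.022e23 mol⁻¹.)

1.69e+14 J/mol

The nucleus contains 93 protons and 234 − 93 = 141 neutrons.
Mass of separated nucleons = 93(1.00783) + 141(1.008665) = 93.72819 + 142.221765 = 235.949955 amu
The mass defect is 235.949955 − 234.066911 = 1.883044 amu.
Binding energy = Δm·c² = 1.883044 × 931.49 MeV/amu = 1754.04 MeV
Per nucleus in joules: 1754.04 MeV × 1.602e-13 J/MeV = 2.8100e-10 J
Per mole: 2.8100e-10 J × 6.022e23 mol⁻¹ = 1.6922e+14 J/mol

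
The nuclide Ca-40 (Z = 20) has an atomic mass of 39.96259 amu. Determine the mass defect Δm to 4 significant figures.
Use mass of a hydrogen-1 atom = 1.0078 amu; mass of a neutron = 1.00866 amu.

0.3666 amu

Σm = 20·m(¹H) + 20·m_n = 20.1560 + 20.17320 = 40.32920 amu
The mass defect is 40.32920 − 39.96259 = 0.36661 amu.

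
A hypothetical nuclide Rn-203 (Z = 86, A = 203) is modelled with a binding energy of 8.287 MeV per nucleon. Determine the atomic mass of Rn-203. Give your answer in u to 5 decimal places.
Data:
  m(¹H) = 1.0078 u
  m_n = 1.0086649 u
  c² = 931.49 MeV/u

Total binding energy = 203 × 8.287 = 1682.261 MeV
Mass defect = 1682.261 MeV / (931.49 MeV/u) = 1.8059893 u
Constituent mass = 86(1.0078) + 117(1.0086649) = 204.6845933 u
Atomic mass = 204.6845933 − 1.8059893 = 202.8786040 u ≈ 202.87860 u (to 5 decimal places)

202.87860 u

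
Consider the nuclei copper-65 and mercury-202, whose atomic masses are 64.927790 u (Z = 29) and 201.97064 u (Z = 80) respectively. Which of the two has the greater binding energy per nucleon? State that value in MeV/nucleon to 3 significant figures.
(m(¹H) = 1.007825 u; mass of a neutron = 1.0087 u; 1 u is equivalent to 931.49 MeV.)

copper-65; 8.78 MeV/nucleon

copper-65: Σm = 29(1.007825) + 36(1.0087) = 65.540125 u; Δm = 0.612335 u; E_B = 570.38 MeV; E_B/A = 8.775 MeV
mercury-202: Σm = 80(1.007825) + 122(1.0087) = 203.687400 u; Δm = 1.716760 u; E_B = 1599.14 MeV; E_B/A = 7.917 MeV
copper-65 has the higher binding energy per nucleon, so it is the more tightly bound nucleus.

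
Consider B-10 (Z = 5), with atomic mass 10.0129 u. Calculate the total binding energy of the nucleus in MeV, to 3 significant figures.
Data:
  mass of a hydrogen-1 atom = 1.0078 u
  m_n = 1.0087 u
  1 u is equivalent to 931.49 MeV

64.8 MeV

Mass of separated nucleons = 5(1.0078) + 5(1.0087) = 5.0390 + 5.0435 = 10.0825 u
Δm = 10.0825 − 10.0129 = 0.0696 u
Converting to energy: 0.0696 u × 931.49 MeV/u = 64.8317 MeV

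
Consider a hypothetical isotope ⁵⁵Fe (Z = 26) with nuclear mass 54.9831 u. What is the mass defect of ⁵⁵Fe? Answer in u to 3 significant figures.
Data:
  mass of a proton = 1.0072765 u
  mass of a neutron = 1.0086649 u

Mass of separated nucleons = 26(1.0072765) + 29(1.0086649) = 26.1891890 + 29.2512821 = 55.4404711 u
Δm = 55.4404711 − 54.9831 = 0.4573711 u

0.457 u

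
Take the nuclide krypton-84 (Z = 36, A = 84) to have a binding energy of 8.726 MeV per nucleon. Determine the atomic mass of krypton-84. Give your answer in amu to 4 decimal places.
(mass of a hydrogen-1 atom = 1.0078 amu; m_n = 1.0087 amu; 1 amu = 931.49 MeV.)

Total binding energy = 84 × 8.726 = 732.984 MeV
Mass defect = 732.984 MeV / (931.49 MeV/amu) = 0.786894 amu
Constituent mass = 36(1.0078) + 48(1.0087) = 84.6984 amu
Atomic mass = 84.6984 − 0.786894 = 83.911506 amu ≈ 83.9115 amu (to 4 decimal places)

83.9115 amu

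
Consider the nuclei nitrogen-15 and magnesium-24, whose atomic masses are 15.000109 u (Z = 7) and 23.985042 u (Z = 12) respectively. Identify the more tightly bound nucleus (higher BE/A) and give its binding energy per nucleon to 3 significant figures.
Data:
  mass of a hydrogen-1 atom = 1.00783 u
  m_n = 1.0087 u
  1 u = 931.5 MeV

magnesium-24; 8.28 MeV/nucleon

nitrogen-15: Σm = 7(1.00783) + 8(1.0087) = 15.12441 u; Δm = 0.124301 u; E_B = 115.79 MeV; E_B/A = 7.719 MeV
magnesium-24: Σm = 12(1.00783) + 12(1.0087) = 24.19836 u; Δm = 0.213318 u; E_B = 198.706 MeV; E_B/A = 8.279 MeV
magnesium-24 has the higher binding energy per nucleon, so it is the more tightly bound nucleus.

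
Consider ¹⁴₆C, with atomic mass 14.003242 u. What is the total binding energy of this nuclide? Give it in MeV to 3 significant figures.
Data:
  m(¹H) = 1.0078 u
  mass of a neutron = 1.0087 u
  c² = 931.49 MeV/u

105 MeV

Total constituent mass: 6 × 1.0078 + 8 × 1.0087 = 14.1164 u
Δm = 14.1164 − 14.003242 = 0.113158 u
E_B = 0.113158 × 931.49 = 105.406 MeV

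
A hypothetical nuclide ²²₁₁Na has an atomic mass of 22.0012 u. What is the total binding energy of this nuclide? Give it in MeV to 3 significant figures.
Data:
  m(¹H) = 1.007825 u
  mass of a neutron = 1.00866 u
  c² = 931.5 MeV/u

168 MeV

Σm = 11·m(¹H) + 11·m_n = 11.086075 + 11.09526 = 22.181335 u
Δm = 22.181335 − 22.0012 = 0.180135 u
E_B = 0.180135 × 931.5 = 167.796 MeV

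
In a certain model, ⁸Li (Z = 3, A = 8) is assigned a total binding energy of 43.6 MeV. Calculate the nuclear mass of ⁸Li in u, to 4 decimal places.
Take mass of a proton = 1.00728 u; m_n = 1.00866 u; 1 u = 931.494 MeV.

8.0183 u

Mass defect = 43.6 MeV / (931.494 MeV/u) = 0.046807 u
Constituent mass = 3(1.00728) + 5(1.00866) = 8.06514 u
Nuclear mass = 8.06514 − 0.046807 = 8.018333 u ≈ 8.0183 u (to 4 decimal places)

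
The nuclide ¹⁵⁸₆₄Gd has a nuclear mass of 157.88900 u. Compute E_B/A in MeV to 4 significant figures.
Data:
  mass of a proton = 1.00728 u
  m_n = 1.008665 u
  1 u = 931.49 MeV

8.203 MeV/nucleon

Σm = 64·m_p + 94·m_n = 64.46592 + 94.814510 = 159.280430 u
The mass defect is 159.280430 − 157.88900 = 1.391430 u.
E_B = 1.391430 × 931.49 = 1296.10 MeV
Dividing by A = 158 gives 8.203 MeV per nucleon.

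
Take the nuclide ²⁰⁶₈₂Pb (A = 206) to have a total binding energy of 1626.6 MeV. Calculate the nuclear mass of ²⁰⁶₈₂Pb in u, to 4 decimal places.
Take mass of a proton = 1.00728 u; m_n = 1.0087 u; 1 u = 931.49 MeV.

205.9295 u

Mass defect = 1626.6 MeV / (931.49 MeV/u) = 1.746235 u
Constituent mass = 82(1.00728) + 124(1.0087) = 207.67576 u
Nuclear mass = 207.67576 − 1.746235 = 205.929525 u ≈ 205.9295 u (to 4 decimal places)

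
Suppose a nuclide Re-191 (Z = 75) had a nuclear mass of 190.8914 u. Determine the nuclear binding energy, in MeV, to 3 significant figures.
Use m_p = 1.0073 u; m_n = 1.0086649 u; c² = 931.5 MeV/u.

1550 MeV

With 75 protons and 116 neutrons (A = 191):
Mass of separated nucleons = 75(1.0073) + 116(1.0086649) = 75.5475 + 117.0051284 = 192.5526284 u
The mass defect is 192.5526284 − 190.8914 = 1.6612284 u.
Binding energy = Δm·c² = 1.6612284 × 931.5 MeV/u = 1547.43 MeV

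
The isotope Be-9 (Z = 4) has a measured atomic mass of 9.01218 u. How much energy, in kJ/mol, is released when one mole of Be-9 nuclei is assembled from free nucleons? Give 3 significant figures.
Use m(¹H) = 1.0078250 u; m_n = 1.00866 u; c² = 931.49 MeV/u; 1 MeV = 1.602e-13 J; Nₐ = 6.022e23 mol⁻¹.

5.61e+09 kJ/mol

With 4 protons and 5 neutrons (A = 9):
Mass of separated nucleons = 4(1.0078250) + 5(1.00866) = 4.0313000 + 5.04330 = 9.0746000 u
Δm = 9.0746000 − 9.01218 = 0.0624200 u
Binding energy = Δm·c² = 0.0624200 × 931.49 MeV/u = 58.1436 MeV
Per nucleus in joules: 58.1436 MeV × 1.602e-13 J/MeV = 9.3146e-12 J
Per mole: 9.3146e-12 J × 6.022e23 mol⁻¹ = 5.6093e+12 J/mol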